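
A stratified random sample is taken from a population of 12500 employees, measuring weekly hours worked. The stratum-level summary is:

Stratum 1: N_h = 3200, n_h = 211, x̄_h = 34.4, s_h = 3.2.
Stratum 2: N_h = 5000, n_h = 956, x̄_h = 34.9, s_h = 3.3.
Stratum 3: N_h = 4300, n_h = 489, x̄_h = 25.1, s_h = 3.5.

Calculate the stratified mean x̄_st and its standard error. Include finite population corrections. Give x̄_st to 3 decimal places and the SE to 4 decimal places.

x̄_st = Σ W_h x̄_h = (3200·34.4 + 5000·34.9 + 4300·25.1)/12500 = 31.40080
V̂(x̄_st) = Σ W_h² (1 − n_h/N_h) s_h²/n_h, with W_h = N_h/N and N = 12500:
  stratum 1: (3200/12500)²·(1 − 211/3200)·3.2²/211 = 0.0029708
  stratum 2: (5000/12500)²·(1 − 956/5000)·3.3²/956 = 0.00147411
  stratum 3: (4300/12500)²·(1 − 489/4300)·3.5²/489 = 0.00262733
V̂(x̄_st) = 0.00707224
SE(x̄_st) = √0.00707224 = 0.0840966

x̄_st ≈ 31.401, SE ≈ 0.0841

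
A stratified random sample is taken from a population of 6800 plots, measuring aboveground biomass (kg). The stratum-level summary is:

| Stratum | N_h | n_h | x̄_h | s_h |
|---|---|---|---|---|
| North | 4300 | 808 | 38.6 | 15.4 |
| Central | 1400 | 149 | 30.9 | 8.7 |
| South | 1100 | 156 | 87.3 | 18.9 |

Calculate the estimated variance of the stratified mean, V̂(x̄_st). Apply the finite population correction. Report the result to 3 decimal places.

V̂(x̄_st) ≈ 0.166

V̂(x̄_st) = Σ W_h² (1 − n_h/N_h) s_h²/n_h, with W_h = N_h/N and N = 6800:
  stratum North: (4300/6800)²·(1 − 808/4300)·15.4²/808 = 0.0953136
  stratum Central: (1400/6800)²·(1 − 149/1400)·8.7²/149 = 0.0192407
  stratum South: (1100/6800)²·(1 − 156/1100)·18.9²/156 = 0.0514216
V̂(x̄_st) = 0.165976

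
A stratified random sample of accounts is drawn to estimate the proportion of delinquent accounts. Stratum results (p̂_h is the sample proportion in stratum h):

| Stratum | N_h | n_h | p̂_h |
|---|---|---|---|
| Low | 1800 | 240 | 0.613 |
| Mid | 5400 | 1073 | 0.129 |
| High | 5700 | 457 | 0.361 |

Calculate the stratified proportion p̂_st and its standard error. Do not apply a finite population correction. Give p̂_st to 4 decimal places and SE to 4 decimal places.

p̂_st ≈ 0.2990, SE ≈ 0.0117

N = 12900; stratum weights W_h = N_h/N.
p̂_st = Σ W_h p̂_h = (1800·0.613 + 5400·0.129 + 5700·0.361)/12900 = 0.29905
V̂(p̂_st) = Σ W_h² p̂_h(1−p̂_h)/(n_h−1):
  stratum Low: (1800/12900)²·0.613·0.387/239 = 1.93259e-05
  stratum Mid: (5400/12900)²·0.129·0.871/1072 = 1.83663e-05
  stratum High: (5700/12900)²·0.361·0.639/456 = 9.87674e-05
V̂(p̂_st) = 0.00013646; SE = √V̂ = 0.0116816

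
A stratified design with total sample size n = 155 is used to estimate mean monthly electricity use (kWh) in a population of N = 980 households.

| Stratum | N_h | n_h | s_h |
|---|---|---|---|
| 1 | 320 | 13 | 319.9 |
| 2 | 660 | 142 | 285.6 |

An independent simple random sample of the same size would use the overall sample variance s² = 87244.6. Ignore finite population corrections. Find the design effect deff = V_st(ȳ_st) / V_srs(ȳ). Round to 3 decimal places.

deff ≈ 1.954

V̂(ȳ_st) = Σ W_h² s_h²/n_h, with W_h = N_h/N and N = 980:
  stratum 1: (320/980)²·319.9²/13 = 839.33
  stratum 2: (660/980)²·285.6²/142 = 260.534
V_st = 1099.86
V_srs = s²/n = 87244.6/155 = 562.868
deff = V_st / V_srs = 1099.86/562.868 = 1.9540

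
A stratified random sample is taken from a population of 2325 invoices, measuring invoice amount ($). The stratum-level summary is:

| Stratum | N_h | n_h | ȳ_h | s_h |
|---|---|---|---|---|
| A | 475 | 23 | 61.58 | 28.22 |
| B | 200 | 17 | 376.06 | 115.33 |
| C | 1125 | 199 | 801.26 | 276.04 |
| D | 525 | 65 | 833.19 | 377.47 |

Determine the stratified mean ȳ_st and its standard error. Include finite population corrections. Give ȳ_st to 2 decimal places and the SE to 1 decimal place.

ȳ_st = Σ W_h ȳ_h = (475·61.58 + 200·376.06 + 1125·801.26 + 525·833.19)/2325 = 620.77624
V̂(ȳ_st) = Σ W_h² (1 − n_h/N_h) s_h²/n_h, with W_h = N_h/N and N = 2325:
  stratum A: (475/2325)²·(1 − 23/475)·28.22²/23 = 1.37522
  stratum B: (200/2325)²·(1 − 17/200)·115.33²/17 = 5.2975
  stratum C: (1125/2325)²·(1 − 199/1125)·276.04²/199 = 73.7919
  stratum D: (525/2325)²·(1 − 65/525)·377.47²/65 = 97.9316
V̂(ȳ_st) = 178.396
SE(ȳ_st) = √178.396 = 13.3565

ȳ_st ≈ 620.78, SE ≈ 13.4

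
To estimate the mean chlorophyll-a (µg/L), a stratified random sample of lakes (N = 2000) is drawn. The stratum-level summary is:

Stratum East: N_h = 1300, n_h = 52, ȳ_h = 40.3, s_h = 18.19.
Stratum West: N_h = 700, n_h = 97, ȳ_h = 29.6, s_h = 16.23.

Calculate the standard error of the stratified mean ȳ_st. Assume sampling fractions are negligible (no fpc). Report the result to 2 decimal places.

V̂(ȳ_st) = Σ W_h² s_h²/n_h, with W_h = N_h/N and N = 2000:
  stratum East: (1300/2000)²·18.19²/52 = 2.68837
  stratum West: (700/2000)²·16.23²/97 = 0.332661
V̂(ȳ_st) = 3.02103
SE(ȳ_st) = √3.02103 = 1.73811

SE(ȳ_st) ≈ 1.74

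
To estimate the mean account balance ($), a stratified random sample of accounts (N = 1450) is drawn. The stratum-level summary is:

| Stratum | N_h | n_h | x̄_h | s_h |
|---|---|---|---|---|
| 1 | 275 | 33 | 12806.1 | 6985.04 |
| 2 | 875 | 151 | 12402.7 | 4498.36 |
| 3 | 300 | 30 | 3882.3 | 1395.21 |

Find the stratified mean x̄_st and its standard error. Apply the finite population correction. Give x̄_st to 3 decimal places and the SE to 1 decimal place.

x̄_st = Σ W_h x̄_h = (275·12806.1 + 875·12402.7 + 300·3882.3)/1450 = 10716.36552
V̂(x̄_st) = Σ W_h² (1 − n_h/N_h) s_h²/n_h, with W_h = N_h/N and N = 1450:
  stratum 1: (275/1450)²·(1 − 33/275)·6985.04²/33 = 46798.9
  stratum 2: (875/1450)²·(1 − 151/875)·4498.36²/151 = 40377.7
  stratum 3: (300/1450)²·(1 − 30/300)·1395.21²/30 = 2499.81
V̂(x̄_st) = 89676.5
SE(x̄_st) = √89676.5 = 299.46

x̄_st ≈ 10716.366, SE ≈ 299.5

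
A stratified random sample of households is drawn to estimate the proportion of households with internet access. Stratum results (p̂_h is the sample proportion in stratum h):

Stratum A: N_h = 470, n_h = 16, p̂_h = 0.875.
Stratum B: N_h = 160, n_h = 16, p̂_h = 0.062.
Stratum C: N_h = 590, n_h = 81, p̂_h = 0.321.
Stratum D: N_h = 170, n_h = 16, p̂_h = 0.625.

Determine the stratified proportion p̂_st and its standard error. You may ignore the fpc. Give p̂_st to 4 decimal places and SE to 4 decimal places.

N = 1390; stratum weights W_h = N_h/N.
p̂_st = Σ W_h p̂_h = (470·0.875 + 160·0.062 + 590·0.321 + 170·0.625)/1390 = 0.51569
V̂(p̂_st) = Σ W_h² p̂_h(1−p̂_h)/(n_h−1):
  stratum A: (470/1390)²·0.875·0.125/15 = 0.000833668
  stratum B: (160/1390)²·0.062·0.938/15 = 5.13705e-05
  stratum C: (590/1390)²·0.321·0.679/80 = 0.000490862
  stratum D: (170/1390)²·0.625·0.375/15 = 0.000233716
V̂(p̂_st) = 0.00160962; SE = √V̂ = 0.04012

p̂_st ≈ 0.5157, SE ≈ 0.0401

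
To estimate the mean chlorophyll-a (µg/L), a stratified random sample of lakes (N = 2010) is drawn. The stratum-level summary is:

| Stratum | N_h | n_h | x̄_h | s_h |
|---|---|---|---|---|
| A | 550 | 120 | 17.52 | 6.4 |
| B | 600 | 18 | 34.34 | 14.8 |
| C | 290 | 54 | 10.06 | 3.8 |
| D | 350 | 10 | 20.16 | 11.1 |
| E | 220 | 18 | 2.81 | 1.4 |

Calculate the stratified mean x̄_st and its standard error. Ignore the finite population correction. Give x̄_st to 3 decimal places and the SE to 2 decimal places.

x̄_st = Σ W_h x̄_h = (550·17.52 + 600·34.34 + 290·10.06 + 350·20.16 + 220·2.81)/2010 = 20.31423
V̂(x̄_st) = Σ W_h² s_h²/n_h, with W_h = N_h/N and N = 2010:
  stratum A: (550/2010)²·6.4²/120 = 0.0255571
  stratum B: (600/2010)²·14.8²/18 = 1.08433
  stratum C: (290/2010)²·3.8²/54 = 0.00556644
  stratum D: (350/2010)²·11.1²/10 = 0.373585
  stratum E: (220/2010)²·1.4²/18 = 0.00130448
V̂(x̄_st) = 1.49034
SE(x̄_st) = √1.49034 = 1.2208

x̄_st ≈ 20.314, SE ≈ 1.22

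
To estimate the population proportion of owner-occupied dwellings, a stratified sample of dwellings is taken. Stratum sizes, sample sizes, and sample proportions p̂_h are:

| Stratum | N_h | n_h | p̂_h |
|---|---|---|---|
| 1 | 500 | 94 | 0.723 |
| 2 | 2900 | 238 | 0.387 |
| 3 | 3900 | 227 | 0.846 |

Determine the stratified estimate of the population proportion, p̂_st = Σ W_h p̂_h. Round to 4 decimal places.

p̂_st ≈ 0.6552

N = 7300; stratum weights W_h = N_h/N.
p̂_st = Σ W_h p̂_h = (500·0.723 + 2900·0.387 + 3900·0.846)/7300 = 0.65523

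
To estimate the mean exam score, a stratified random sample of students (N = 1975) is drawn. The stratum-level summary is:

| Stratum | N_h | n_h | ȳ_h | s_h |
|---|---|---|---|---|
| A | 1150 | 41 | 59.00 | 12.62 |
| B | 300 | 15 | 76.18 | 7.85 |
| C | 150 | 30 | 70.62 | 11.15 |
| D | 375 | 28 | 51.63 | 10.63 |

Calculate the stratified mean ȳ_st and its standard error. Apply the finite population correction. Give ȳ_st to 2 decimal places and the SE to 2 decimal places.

ȳ_st ≈ 61.09, SE ≈ 1.23

ȳ_st = Σ W_h ȳ_h = (1150·59.00 + 300·76.18 + 150·70.62 + 375·51.63)/1975 = 61.09278
V̂(ȳ_st) = Σ W_h² (1 − n_h/N_h) s_h²/n_h, with W_h = N_h/N and N = 1975:
  stratum A: (1150/1975)²·(1 − 41/1150)·12.62²/41 = 1.27008
  stratum B: (300/1975)²·(1 − 15/300)·7.85²/15 = 0.0900492
  stratum C: (150/1975)²·(1 − 30/150)·11.15²/30 = 0.0191235
  stratum D: (375/1975)²·(1 − 28/375)·10.63²/28 = 0.134628
V̂(ȳ_st) = 1.51388
SE(ȳ_st) = √1.51388 = 1.2304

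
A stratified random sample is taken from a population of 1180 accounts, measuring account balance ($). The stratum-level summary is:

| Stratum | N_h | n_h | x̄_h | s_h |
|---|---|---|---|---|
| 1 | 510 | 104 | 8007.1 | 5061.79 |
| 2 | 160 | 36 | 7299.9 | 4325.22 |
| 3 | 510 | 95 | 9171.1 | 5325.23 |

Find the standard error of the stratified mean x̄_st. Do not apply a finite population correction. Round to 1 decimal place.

SE(x̄_st) ≈ 333.7

V̂(x̄_st) = Σ W_h² s_h²/n_h, with W_h = N_h/N and N = 1180:
  stratum 1: (510/1180)²·5061.79²/104 = 46020.5
  stratum 2: (160/1180)²·4325.22²/36 = 9554.1
  stratum 3: (510/1180)²·5325.23²/95 = 55760.9
V̂(x̄_st) = 111335
SE(x̄_st) = √111335 = 333.67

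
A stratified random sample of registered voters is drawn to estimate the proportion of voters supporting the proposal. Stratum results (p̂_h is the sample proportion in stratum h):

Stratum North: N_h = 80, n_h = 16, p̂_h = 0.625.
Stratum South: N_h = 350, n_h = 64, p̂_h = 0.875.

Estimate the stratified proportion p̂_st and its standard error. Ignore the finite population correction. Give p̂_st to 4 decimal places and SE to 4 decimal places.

p̂_st ≈ 0.8285, SE ≈ 0.0411

N = 430; stratum weights W_h = N_h/N.
p̂_st = Σ W_h p̂_h = (80·0.625 + 350·0.875)/430 = 0.82849
V̂(p̂_st) = Σ W_h² p̂_h(1−p̂_h)/(n_h−1):
  stratum North: (80/430)²·0.625·0.375/15 = 0.000540833
  stratum South: (350/430)²·0.875·0.125/63 = 0.00115021
V̂(p̂_st) = 0.00169104; SE = √V̂ = 0.0411223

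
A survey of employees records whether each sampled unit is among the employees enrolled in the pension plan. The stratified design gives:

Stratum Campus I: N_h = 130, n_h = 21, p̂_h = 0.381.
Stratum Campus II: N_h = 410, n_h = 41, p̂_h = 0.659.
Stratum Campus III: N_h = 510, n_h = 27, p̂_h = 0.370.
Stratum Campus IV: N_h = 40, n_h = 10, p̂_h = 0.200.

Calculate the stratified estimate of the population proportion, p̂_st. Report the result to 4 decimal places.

N = 1090; stratum weights W_h = N_h/N.
p̂_st = Σ W_h p̂_h = (130·0.381 + 410·0.659 + 510·0.370 + 40·0.200)/1090 = 0.47378

p̂_st ≈ 0.4738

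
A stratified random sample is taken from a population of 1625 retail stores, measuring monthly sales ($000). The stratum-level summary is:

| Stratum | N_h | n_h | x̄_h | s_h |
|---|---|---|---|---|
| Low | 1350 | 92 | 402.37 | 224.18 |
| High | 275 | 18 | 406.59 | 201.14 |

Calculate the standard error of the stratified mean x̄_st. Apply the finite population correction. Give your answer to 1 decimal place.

V̂(x̄_st) = Σ W_h² (1 − n_h/N_h) s_h²/n_h, with W_h = N_h/N and N = 1625:
  stratum Low: (1350/1625)²·(1 − 92/1350)·224.18²/92 = 351.329
  stratum High: (275/1625)²·(1 − 18/275)·201.14²/18 = 60.1566
V̂(x̄_st) = 411.485
SE(x̄_st) = √411.485 = 20.2851

SE(x̄_st) ≈ 20.3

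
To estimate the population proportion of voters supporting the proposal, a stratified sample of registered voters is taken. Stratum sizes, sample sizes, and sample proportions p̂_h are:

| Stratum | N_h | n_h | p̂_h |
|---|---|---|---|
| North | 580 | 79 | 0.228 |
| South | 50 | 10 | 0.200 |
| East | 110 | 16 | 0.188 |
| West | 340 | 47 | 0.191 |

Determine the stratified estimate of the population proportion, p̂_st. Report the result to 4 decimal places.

N = 1080; stratum weights W_h = N_h/N.
p̂_st = Σ W_h p̂_h = (580·0.228 + 50·0.200 + 110·0.188 + 340·0.191)/1080 = 0.21098

p̂_st ≈ 0.2110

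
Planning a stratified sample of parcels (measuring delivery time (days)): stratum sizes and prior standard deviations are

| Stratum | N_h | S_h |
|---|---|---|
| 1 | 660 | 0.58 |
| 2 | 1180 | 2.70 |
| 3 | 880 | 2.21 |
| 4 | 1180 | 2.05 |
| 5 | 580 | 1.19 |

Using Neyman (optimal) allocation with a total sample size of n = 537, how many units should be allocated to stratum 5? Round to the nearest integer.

Neyman allocation: n_h = n · N_h S_h / Σ N_i S_i, with n = 537.
  stratum 1: N_h·S_h = 660·0.58 = 382.80
  stratum 2: N_h·S_h = 1180·2.70 = 3186.00
  stratum 3: N_h·S_h = 880·2.21 = 1944.80
  stratum 4: N_h·S_h = 1180·2.05 = 2419.00
  stratum 5: N_h·S_h = 580·1.19 = 690.20
Σ N_h S_h = 8622.80
n for stratum 5 = 537·690.20/8622.80 = 42.983 → 43

43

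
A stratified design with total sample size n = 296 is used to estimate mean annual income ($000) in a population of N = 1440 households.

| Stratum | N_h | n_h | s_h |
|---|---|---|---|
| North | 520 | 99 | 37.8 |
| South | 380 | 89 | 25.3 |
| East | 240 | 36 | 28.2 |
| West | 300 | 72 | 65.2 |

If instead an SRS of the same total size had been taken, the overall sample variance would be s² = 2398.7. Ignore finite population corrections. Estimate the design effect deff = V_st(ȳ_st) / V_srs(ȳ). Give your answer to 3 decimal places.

deff ≈ 0.686

V̂(ȳ_st) = Σ W_h² s_h²/n_h, with W_h = N_h/N and N = 1440:
  stratum North: (520/1440)²·37.8²/99 = 1.88205
  stratum South: (380/1440)²·25.3²/89 = 0.500833
  stratum East: (240/1440)²·28.2²/36 = 0.613611
  stratum West: (300/1440)²·65.2²/72 = 2.5626
V_st = 5.55909
V_srs = s²/n = 2398.7/296 = 8.10372
deff = V_st / V_srs = 5.55909/8.10372 = 0.6860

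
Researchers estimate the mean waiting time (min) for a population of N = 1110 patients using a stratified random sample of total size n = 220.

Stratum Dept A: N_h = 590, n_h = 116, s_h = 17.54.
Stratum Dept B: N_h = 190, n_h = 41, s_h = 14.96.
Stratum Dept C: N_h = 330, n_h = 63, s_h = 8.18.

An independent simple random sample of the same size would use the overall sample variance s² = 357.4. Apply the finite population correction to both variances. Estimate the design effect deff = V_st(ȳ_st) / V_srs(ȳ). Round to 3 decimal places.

deff ≈ 0.617

V̂(ȳ_st) = Σ W_h² (1 − n_h/N_h) s_h²/n_h, with W_h = N_h/N and N = 1110:
  stratum Dept A: (590/1110)²·(1 − 116/590)·17.54²/116 = 0.601985
  stratum Dept B: (190/1110)²·(1 − 41/190)·14.96²/41 = 0.125422
  stratum Dept C: (330/1110)²·(1 − 63/330)·8.18²/63 = 0.0759531
V_st = 0.80336
V_srs = (1 − 220/1110)·357.4/220 = 1.30256
deff = V_st / V_srs = 0.80336/1.30256 = 0.6168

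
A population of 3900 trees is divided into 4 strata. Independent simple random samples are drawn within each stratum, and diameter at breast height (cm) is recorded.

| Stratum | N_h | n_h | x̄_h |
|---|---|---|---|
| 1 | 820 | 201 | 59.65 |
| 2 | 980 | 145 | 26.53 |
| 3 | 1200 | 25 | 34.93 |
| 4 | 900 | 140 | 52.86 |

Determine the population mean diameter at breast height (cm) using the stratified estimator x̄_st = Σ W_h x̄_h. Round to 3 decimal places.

x̄_st ≈ 42.154

N = Σ N_h = 3900. Stratum weights W_h = N_h/N.
x̄_st = (820·59.65 + 980·26.53 + 1200·34.93 + 900·52.86) / 3900 = 42.15446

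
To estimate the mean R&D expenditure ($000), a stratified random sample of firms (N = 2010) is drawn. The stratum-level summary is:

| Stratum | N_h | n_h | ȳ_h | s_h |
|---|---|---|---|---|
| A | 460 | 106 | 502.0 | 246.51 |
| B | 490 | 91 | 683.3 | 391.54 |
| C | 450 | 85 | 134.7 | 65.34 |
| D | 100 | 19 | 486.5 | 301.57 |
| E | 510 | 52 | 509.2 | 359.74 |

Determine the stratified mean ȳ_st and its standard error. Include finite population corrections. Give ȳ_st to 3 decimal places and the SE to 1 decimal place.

ȳ_st = Σ W_h ȳ_h = (460·502.0 + 490·683.3 + 450·134.7 + 100·486.5 + 510·509.2)/2010 = 465.02189
V̂(ȳ_st) = Σ W_h² (1 − n_h/N_h) s_h²/n_h, with W_h = N_h/N and N = 2010:
  stratum A: (460/2010)²·(1 − 106/460)·246.51²/106 = 23.1064
  stratum B: (490/2010)²·(1 − 91/490)·391.54²/91 = 81.5244
  stratum C: (450/2010)²·(1 − 85/450)·65.34²/85 = 2.04199
  stratum D: (100/2010)²·(1 − 19/100)·301.57²/19 = 9.59656
  stratum E: (510/2010)²·(1 − 52/510)·359.74²/52 = 143.886
V̂(ȳ_st) = 260.155
SE(ȳ_st) = √260.155 = 16.1293

ȳ_st ≈ 465.022, SE ≈ 16.1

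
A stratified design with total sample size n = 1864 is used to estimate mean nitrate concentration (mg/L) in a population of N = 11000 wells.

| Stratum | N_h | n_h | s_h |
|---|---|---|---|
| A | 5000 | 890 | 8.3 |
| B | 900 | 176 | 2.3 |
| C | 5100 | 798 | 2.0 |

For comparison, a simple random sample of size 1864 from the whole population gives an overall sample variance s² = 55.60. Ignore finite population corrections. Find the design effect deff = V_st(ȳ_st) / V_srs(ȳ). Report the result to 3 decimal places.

deff ≈ 0.579

V̂(ȳ_st) = Σ W_h² s_h²/n_h, with W_h = N_h/N and N = 11000:
  stratum A: (5000/11000)²·8.3²/890 = 0.0159927
  stratum B: (900/11000)²·2.3²/176 = 0.000201207
  stratum C: (5100/11000)²·2.0²/798 = 0.00107749
V_st = 0.0172714
V_srs = s²/n = 55.60/1864 = 0.0298283
deff = V_st / V_srs = 0.0172714/0.0298283 = 0.5790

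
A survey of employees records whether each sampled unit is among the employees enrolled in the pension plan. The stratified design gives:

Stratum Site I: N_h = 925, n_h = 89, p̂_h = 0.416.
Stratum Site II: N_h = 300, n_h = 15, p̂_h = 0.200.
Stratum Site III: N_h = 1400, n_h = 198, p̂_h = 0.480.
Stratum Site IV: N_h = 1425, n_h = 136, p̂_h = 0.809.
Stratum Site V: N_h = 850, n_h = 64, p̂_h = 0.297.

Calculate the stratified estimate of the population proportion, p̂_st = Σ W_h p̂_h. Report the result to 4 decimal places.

N = 4900; stratum weights W_h = N_h/N.
p̂_st = Σ W_h p̂_h = (925·0.416 + 300·0.200 + 1400·0.480 + 1425·0.809 + 850·0.297)/4900 = 0.51471

p̂_st ≈ 0.5147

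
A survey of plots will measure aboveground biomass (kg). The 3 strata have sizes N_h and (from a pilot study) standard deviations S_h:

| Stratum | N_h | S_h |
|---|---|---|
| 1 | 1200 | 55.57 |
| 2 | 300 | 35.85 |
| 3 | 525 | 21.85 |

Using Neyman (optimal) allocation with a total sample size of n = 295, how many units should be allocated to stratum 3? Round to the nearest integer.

Neyman allocation: n_h = n · N_h S_h / Σ N_i S_i, with n = 295.
  stratum 1: N_h·S_h = 1200·55.57 = 66684.00
  stratum 2: N_h·S_h = 300·35.85 = 10755.00
  stratum 3: N_h·S_h = 525·21.85 = 11471.25
Σ N_h S_h = 88910.25
n for stratum 3 = 295·11471.25/88910.25 = 38.061 → 38

38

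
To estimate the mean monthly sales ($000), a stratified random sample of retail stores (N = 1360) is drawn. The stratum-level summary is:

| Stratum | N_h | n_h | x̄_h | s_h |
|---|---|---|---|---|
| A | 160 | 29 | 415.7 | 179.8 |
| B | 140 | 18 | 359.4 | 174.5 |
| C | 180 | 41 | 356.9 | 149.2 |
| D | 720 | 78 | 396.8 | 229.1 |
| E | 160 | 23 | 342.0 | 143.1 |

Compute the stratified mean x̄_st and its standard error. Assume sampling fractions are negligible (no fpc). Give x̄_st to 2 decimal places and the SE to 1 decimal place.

x̄_st ≈ 383.45, SE ≈ 15.6

x̄_st = Σ W_h x̄_h = (160·415.7 + 140·359.4 + 180·356.9 + 720·396.8 + 160·342.0)/1360 = 383.44559
V̂(x̄_st) = Σ W_h² s_h²/n_h, with W_h = N_h/N and N = 1360:
  stratum A: (160/1360)²·179.8²/29 = 15.4292
  stratum B: (140/1360)²·174.5²/18 = 17.9265
  stratum C: (180/1360)²·149.2²/41 = 9.51089
  stratum D: (720/1360)²·229.1²/78 = 188.6
  stratum E: (160/1360)²·143.1²/23 = 12.3229
V̂(x̄_st) = 243.79
SE(x̄_st) = √243.79 = 15.6138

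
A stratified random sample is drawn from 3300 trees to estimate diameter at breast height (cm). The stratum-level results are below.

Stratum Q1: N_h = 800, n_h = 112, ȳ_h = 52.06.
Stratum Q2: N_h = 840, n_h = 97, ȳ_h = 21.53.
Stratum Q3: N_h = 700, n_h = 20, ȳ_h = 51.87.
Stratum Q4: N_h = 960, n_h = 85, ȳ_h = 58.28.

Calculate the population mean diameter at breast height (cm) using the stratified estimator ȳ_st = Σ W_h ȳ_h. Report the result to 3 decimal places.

ȳ_st ≈ 46.058

N = Σ N_h = 3300. Stratum weights W_h = N_h/N.
ȳ_st = (800·52.06 + 840·21.53 + 700·51.87 + 960·58.28) / 3300 = 46.05788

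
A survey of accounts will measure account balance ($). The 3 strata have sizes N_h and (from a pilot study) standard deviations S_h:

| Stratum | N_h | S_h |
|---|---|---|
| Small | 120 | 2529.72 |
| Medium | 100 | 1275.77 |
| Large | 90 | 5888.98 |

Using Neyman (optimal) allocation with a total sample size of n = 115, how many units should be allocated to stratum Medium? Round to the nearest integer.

Neyman allocation: n_h = n · N_h S_h / Σ N_i S_i, with n = 115.
  stratum Small: N_h·S_h = 120·2529.72 = 303566.40
  stratum Medium: N_h·S_h = 100·1275.77 = 127577.00
  stratum Large: N_h·S_h = 90·5888.98 = 530008.20
Σ N_h S_h = 961151.60
n for stratum Medium = 115·127577.00/961151.60 = 15.264 → 15

15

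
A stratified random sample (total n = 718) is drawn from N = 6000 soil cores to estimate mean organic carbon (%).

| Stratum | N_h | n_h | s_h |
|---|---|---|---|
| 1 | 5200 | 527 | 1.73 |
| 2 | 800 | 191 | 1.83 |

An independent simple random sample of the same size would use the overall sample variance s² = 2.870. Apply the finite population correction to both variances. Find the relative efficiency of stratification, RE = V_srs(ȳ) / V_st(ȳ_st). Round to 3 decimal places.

V̂(ȳ_st) = Σ W_h² (1 − n_h/N_h) s_h²/n_h, with W_h = N_h/N and N = 6000:
  stratum 1: (5200/6000)²·(1 − 527/5200)·1.73²/527 = 0.00383335
  stratum 2: (800/6000)²·(1 − 191/800)·1.83²/191 = 0.000237287
V_st = 0.00407063
V_srs = (1 − 718/6000)·2.870/718 = 0.00351888
Relative efficiency = V_srs / V_st = 0.00351888/0.00407063 = 0.8645

RE ≈ 0.864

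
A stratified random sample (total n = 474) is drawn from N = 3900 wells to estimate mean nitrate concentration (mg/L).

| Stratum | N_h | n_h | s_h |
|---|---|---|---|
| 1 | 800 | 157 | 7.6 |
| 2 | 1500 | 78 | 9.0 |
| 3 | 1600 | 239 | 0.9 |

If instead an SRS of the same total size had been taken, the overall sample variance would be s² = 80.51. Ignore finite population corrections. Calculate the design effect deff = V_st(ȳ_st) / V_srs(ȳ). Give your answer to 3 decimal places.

V̂(ȳ_st) = Σ W_h² s_h²/n_h, with W_h = N_h/N and N = 3900:
  stratum 1: (800/3900)²·7.6²/157 = 0.0154803
  stratum 2: (1500/3900)²·9.0²/78 = 0.153619
  stratum 3: (1600/3900)²·0.9²/239 = 0.000570424
V_st = 0.169669
V_srs = s²/n = 80.51/474 = 0.169852
deff = V_st / V_srs = 0.169669/0.169852 = 0.9989

deff ≈ 0.999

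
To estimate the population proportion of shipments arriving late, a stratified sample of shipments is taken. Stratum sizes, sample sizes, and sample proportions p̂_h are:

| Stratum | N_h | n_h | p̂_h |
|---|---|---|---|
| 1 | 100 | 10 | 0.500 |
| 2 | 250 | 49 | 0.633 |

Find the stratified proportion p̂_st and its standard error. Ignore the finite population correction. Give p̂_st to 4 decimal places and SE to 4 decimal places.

p̂_st ≈ 0.5950, SE ≈ 0.0688

N = 350; stratum weights W_h = N_h/N.
p̂_st = Σ W_h p̂_h = (100·0.500 + 250·0.633)/350 = 0.59500
V̂(p̂_st) = Σ W_h² p̂_h(1−p̂_h)/(n_h−1):
  stratum 1: (100/350)²·0.500·0.500/9 = 0.00226757
  stratum 2: (250/350)²·0.633·0.367/48 = 0.00246929
V̂(p̂_st) = 0.00473687; SE = √V̂ = 0.0688249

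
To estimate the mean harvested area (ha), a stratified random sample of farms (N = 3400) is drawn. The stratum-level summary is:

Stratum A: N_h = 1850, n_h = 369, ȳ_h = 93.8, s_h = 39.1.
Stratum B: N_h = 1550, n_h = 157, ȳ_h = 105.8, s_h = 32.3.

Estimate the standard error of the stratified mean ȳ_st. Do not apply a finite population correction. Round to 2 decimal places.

SE(ȳ_st) ≈ 1.61

V̂(ȳ_st) = Σ W_h² s_h²/n_h, with W_h = N_h/N and N = 3400:
  stratum A: (1850/3400)²·39.1²/369 = 1.22663
  stratum B: (1550/3400)²·32.3²/157 = 1.38105
V̂(ȳ_st) = 2.60768
SE(ȳ_st) = √2.60768 = 1.61483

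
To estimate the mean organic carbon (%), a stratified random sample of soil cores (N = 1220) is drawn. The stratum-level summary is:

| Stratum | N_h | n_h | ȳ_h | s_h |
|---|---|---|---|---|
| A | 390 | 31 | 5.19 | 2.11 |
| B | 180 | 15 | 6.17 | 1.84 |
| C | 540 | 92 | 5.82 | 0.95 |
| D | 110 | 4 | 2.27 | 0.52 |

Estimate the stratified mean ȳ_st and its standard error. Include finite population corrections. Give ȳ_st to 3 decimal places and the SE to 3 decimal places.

ȳ_st ≈ 5.350, SE ≈ 0.142

ȳ_st = Σ W_h ȳ_h = (390·5.19 + 180·6.17 + 540·5.82 + 110·2.27)/1220 = 5.35016
V̂(ȳ_st) = Σ W_h² (1 − n_h/N_h) s_h²/n_h, with W_h = N_h/N and N = 1220:
  stratum A: (390/1220)²·(1 − 31/390)·2.11²/31 = 0.0135096
  stratum B: (180/1220)²·(1 − 15/180)·1.84²/15 = 0.00450382
  stratum C: (540/1220)²·(1 − 92/540)·0.95²/92 = 0.00159445
  stratum D: (110/1220)²·(1 − 4/110)·0.52²/4 = 0.000529573
V̂(ȳ_st) = 0.0201375
SE(ȳ_st) = √0.0201375 = 0.141906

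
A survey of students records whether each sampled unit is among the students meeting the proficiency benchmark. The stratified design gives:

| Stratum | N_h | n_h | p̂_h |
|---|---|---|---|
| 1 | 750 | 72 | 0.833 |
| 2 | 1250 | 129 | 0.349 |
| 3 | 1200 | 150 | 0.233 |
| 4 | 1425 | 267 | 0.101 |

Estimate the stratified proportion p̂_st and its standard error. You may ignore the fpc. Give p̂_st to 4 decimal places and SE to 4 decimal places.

p̂_st ≈ 0.3210, SE ≈ 0.0172

N = 4625; stratum weights W_h = N_h/N.
p̂_st = Σ W_h p̂_h = (750·0.833 + 1250·0.349 + 1200·0.233 + 1425·0.101)/4625 = 0.32098
V̂(p̂_st) = Σ W_h² p̂_h(1−p̂_h)/(n_h−1):
  stratum 1: (750/4625)²·0.833·0.167/71 = 5.15231e-05
  stratum 2: (1250/4625)²·0.349·0.651/128 = 0.000129656
  stratum 3: (1200/4625)²·0.233·0.767/149 = 8.07428e-05
  stratum 4: (1425/4625)²·0.101·0.899/266 = 3.24045e-05
V̂(p̂_st) = 0.000294327; SE = √V̂ = 0.0171559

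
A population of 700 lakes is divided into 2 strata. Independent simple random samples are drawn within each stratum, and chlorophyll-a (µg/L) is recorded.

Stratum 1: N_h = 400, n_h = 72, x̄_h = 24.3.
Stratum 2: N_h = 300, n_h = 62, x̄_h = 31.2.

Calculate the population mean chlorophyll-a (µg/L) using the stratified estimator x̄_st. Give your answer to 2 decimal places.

x̄_st ≈ 27.26

N = Σ N_h = 700. Stratum weights W_h = N_h/N.
x̄_st = (400·24.3 + 300·31.2) / 700 = 27.2571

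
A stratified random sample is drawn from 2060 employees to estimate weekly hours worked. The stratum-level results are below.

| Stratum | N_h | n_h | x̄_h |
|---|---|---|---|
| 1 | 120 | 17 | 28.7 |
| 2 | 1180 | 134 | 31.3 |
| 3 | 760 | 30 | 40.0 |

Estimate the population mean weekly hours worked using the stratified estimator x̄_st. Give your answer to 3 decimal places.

N = Σ N_h = 2060. Stratum weights W_h = N_h/N.
x̄_st = (120·28.7 + 1180·31.3 + 760·40.0) / 2060 = 34.35825

x̄_st ≈ 34.358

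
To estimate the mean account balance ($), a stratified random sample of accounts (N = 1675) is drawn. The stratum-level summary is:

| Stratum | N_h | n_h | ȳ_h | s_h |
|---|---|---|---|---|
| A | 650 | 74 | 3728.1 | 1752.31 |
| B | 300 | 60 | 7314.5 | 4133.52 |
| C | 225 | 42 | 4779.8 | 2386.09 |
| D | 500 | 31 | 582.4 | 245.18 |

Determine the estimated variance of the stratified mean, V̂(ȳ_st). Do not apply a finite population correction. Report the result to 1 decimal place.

V̂(ȳ_st) ≈ 18002.3

V̂(ȳ_st) = Σ W_h² s_h²/n_h, with W_h = N_h/N and N = 1675:
  stratum A: (650/1675)²·1752.31²/74 = 6248.67
  stratum B: (300/1675)²·4133.52²/60 = 9134.86
  stratum C: (225/1675)²·2386.09²/42 = 2446.02
  stratum D: (500/1675)²·245.18²/31 = 172.79
V̂(ȳ_st) = 18002.3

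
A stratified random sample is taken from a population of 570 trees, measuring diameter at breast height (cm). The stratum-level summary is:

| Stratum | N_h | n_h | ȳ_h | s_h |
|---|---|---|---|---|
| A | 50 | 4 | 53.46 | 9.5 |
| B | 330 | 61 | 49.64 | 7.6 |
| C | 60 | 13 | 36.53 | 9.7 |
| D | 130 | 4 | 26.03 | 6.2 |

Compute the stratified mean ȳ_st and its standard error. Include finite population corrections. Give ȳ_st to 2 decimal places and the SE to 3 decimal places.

ȳ_st ≈ 43.21, SE ≈ 0.983

ȳ_st = Σ W_h ȳ_h = (50·53.46 + 330·49.64 + 60·36.53 + 130·26.03)/570 = 43.21035
V̂(ȳ_st) = Σ W_h² (1 − n_h/N_h) s_h²/n_h, with W_h = N_h/N and N = 570:
  stratum A: (50/570)²·(1 − 4/50)·9.5²/4 = 0.159722
  stratum B: (330/570)²·(1 − 61/330)·7.6²/61 = 0.25871
  stratum C: (60/570)²·(1 − 13/60)·9.7²/13 = 0.0628202
  stratum D: (130/570)²·(1 − 4/130)·6.2²/4 = 0.484493
V̂(ȳ_st) = 0.965746
SE(ȳ_st) = √0.965746 = 0.982724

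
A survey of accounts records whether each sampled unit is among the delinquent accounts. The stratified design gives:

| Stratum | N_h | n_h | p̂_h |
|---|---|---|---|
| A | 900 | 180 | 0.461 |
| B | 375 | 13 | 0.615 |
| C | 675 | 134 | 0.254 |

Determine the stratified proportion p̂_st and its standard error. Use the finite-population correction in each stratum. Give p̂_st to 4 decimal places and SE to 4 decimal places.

p̂_st ≈ 0.4190, SE ≈ 0.0328

N = 1950; stratum weights W_h = N_h/N.
p̂_st = Σ W_h p̂_h = (900·0.461 + 375·0.615 + 675·0.254)/1950 = 0.41896
V̂(p̂_st) = Σ W_h² (1 − n_h/N_h) p̂_h(1−p̂_h)/(n_h−1):
  stratum A: (900/1950)²·(1 − 180/900)·0.461·0.539/179 = 0.000236561
  stratum B: (375/1950)²·(1 − 13/375)·0.615·0.385/12 = 0.00070441
  stratum C: (675/1950)²·(1 − 134/675)·0.254·0.746/133 = 0.000136821
V̂(p̂_st) = 0.00107779; SE = √V̂ = 0.0328297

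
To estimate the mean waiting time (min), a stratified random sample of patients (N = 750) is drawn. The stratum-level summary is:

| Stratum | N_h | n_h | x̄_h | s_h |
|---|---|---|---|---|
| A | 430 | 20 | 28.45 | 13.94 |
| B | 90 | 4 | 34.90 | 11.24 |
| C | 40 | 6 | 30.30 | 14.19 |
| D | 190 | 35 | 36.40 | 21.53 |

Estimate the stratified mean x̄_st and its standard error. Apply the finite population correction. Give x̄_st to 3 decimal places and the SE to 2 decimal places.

x̄_st = Σ W_h x̄_h = (430·28.45 + 90·34.90 + 40·30.30 + 190·36.40)/750 = 31.33667
V̂(x̄_st) = Σ W_h² (1 − n_h/N_h) s_h²/n_h, with W_h = N_h/N and N = 750:
  stratum A: (430/750)²·(1 − 20/430)·13.94²/20 = 3.04527
  stratum B: (90/750)²·(1 − 4/90)·11.24²/4 = 0.434601
  stratum C: (40/750)²·(1 − 6/40)·14.19²/6 = 0.0811391
  stratum D: (190/750)²·(1 − 35/190)·21.53²/35 = 0.693398
V̂(x̄_st) = 4.25441
SE(x̄_st) = √4.25441 = 2.06262

x̄_st ≈ 31.337, SE ≈ 2.06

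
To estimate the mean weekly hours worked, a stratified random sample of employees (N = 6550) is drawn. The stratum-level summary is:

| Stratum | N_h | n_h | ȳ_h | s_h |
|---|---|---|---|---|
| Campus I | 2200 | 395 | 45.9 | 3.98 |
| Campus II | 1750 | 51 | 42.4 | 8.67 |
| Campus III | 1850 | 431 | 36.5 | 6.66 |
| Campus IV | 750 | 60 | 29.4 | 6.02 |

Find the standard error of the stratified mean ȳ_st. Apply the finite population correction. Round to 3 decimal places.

V̂(ȳ_st) = Σ W_h² (1 − n_h/N_h) s_h²/n_h, with W_h = N_h/N and N = 6550:
  stratum Campus I: (2200/6550)²·(1 − 395/2200)·3.98²/395 = 0.00371182
  stratum Campus II: (1750/6550)²·(1 − 51/1750)·8.67²/51 = 0.102145
  stratum Campus III: (1850/6550)²·(1 − 431/1850)·6.66²/431 = 0.00629713
  stratum Campus IV: (750/6550)²·(1 − 60/750)·6.02²/60 = 0.00728567
V̂(ȳ_st) = 0.11944
SE(ȳ_st) = √0.11944 = 0.3456

SE(ȳ_st) ≈ 0.346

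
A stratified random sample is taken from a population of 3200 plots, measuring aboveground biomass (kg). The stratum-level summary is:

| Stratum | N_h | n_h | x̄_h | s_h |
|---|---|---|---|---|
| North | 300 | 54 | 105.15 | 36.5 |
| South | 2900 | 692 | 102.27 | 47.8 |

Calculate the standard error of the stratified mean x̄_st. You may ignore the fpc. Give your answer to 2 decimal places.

V̂(x̄_st) = Σ W_h² s_h²/n_h, with W_h = N_h/N and N = 3200:
  stratum North: (300/3200)²·36.5²/54 = 0.216838
  stratum South: (2900/3200)²·47.8²/692 = 2.71173
V̂(x̄_st) = 2.92856
SE(x̄_st) = √2.92856 = 1.7113

SE(x̄_st) ≈ 1.71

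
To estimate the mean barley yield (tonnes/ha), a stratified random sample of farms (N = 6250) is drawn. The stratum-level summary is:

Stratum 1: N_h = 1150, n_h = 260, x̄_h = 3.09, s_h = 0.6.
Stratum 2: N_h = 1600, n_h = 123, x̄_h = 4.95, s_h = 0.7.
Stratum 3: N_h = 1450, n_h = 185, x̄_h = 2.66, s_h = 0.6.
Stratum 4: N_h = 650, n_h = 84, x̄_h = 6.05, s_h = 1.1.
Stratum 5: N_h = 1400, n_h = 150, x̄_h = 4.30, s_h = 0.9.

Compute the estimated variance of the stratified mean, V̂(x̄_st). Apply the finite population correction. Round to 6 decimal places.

V̂(x̄_st) ≈ 0.000746

V̂(x̄_st) = Σ W_h² (1 − n_h/N_h) s_h²/n_h, with W_h = N_h/N and N = 6250:
  stratum 1: (1150/6250)²·(1 − 260/1150)·0.6²/260 = 3.62791e-05
  stratum 2: (1600/6250)²·(1 − 123/1600)·0.7²/123 = 0.000241008
  stratum 3: (1450/6250)²·(1 − 185/1450)·0.6²/185 = 9.13754e-05
  stratum 4: (650/6250)²·(1 − 84/650)·1.1²/84 = 0.000135668
  stratum 5: (1400/6250)²·(1 − 150/1400)·0.9²/150 = 0.00024192
V̂(x̄_st) = 0.00074625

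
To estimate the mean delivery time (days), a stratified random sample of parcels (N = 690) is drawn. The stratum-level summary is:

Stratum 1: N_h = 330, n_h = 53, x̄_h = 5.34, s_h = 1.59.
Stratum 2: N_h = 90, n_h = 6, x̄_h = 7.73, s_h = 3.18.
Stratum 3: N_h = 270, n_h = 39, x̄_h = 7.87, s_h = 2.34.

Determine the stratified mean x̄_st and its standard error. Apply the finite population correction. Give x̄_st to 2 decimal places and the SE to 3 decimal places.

x̄_st = Σ W_h x̄_h = (330·5.34 + 90·7.73 + 270·7.87)/690 = 6.64174
V̂(x̄_st) = Σ W_h² (1 − n_h/N_h) s_h²/n_h, with W_h = N_h/N and N = 690:
  stratum 1: (330/690)²·(1 − 53/330)·1.59²/53 = 0.00915828
  stratum 2: (90/690)²·(1 − 6/90)·3.18²/6 = 0.0267625
  stratum 3: (270/690)²·(1 − 39/270)·2.34²/39 = 0.0183927
V̂(x̄_st) = 0.0543134
SE(x̄_st) = √0.0543134 = 0.233052

x̄_st ≈ 6.64, SE ≈ 0.233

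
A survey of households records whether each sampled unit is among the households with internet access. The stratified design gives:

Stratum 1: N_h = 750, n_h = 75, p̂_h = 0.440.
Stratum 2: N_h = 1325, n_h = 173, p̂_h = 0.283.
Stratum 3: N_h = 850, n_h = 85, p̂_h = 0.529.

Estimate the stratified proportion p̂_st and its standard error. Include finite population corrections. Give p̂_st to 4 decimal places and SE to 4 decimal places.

p̂_st ≈ 0.3947, SE ≈ 0.0252

N = 2925; stratum weights W_h = N_h/N.
p̂_st = Σ W_h p̂_h = (750·0.440 + 1325·0.283 + 850·0.529)/2925 = 0.39474
V̂(p̂_st) = Σ W_h² (1 − n_h/N_h) p̂_h(1−p̂_h)/(n_h−1):
  stratum 1: (750/2925)²·(1 − 75/750)·0.440·0.560/74 = 0.000197025
  stratum 2: (1325/2925)²·(1 − 173/1325)·0.283·0.717/172 = 0.000210472
  stratum 3: (850/2925)²·(1 − 85/850)·0.529·0.471/84 = 0.000225437
V̂(p̂_st) = 0.000632935; SE = √V̂ = 0.0251582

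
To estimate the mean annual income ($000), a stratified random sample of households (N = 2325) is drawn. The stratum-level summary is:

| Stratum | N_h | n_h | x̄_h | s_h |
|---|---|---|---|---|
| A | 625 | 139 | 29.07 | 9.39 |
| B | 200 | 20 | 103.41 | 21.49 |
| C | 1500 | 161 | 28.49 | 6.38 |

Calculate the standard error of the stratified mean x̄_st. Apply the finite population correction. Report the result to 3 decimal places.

SE(x̄_st) ≈ 0.532

V̂(x̄_st) = Σ W_h² (1 − n_h/N_h) s_h²/n_h, with W_h = N_h/N and N = 2325:
  stratum A: (625/2325)²·(1 − 139/625)·9.39²/139 = 0.035644
  stratum B: (200/2325)²·(1 − 20/200)·21.49²/20 = 0.15378
  stratum C: (1500/2325)²·(1 − 161/1500)·6.38²/161 = 0.093938
V̂(x̄_st) = 0.283362
SE(x̄_st) = √0.283362 = 0.532317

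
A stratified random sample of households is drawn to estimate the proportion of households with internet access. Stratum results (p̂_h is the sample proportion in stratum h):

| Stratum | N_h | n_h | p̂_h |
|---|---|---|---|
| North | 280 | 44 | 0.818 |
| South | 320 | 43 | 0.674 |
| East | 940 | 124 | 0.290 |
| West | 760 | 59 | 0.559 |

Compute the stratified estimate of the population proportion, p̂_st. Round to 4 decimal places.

p̂_st ≈ 0.4966

N = 2300; stratum weights W_h = N_h/N.
p̂_st = Σ W_h p̂_h = (280·0.818 + 320·0.674 + 940·0.290 + 760·0.559)/2300 = 0.49659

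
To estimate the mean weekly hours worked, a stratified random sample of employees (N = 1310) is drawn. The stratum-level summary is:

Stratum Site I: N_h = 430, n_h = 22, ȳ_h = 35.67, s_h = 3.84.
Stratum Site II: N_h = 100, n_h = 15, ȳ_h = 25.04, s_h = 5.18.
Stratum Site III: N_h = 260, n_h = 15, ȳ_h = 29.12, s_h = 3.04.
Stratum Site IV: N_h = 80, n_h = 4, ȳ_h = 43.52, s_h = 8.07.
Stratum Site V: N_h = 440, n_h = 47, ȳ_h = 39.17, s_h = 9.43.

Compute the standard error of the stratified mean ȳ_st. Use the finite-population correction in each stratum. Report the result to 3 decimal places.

V̂(ȳ_st) = Σ W_h² (1 − n_h/N_h) s_h²/n_h, with W_h = N_h/N and N = 1310:
  stratum Site I: (430/1310)²·(1 − 22/430)·3.84²/22 = 0.0685213
  stratum Site II: (100/1310)²·(1 − 15/100)·5.18²/15 = 0.00886022
  stratum Site III: (260/1310)²·(1 − 15/260)·3.04²/15 = 0.0228693
  stratum Site IV: (80/1310)²·(1 − 4/80)·8.07²/4 = 0.057683
  stratum Site V: (440/1310)²·(1 − 47/440)·9.43²/47 = 0.190646
V̂(ȳ_st) = 0.34858
SE(ȳ_st) = √0.34858 = 0.590407

SE(ȳ_st) ≈ 0.590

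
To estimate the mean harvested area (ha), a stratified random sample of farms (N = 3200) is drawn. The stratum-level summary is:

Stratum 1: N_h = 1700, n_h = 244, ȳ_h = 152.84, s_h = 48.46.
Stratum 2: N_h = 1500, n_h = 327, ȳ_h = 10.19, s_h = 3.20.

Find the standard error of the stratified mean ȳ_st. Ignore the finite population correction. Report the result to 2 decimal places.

V̂(ȳ_st) = Σ W_h² s_h²/n_h, with W_h = N_h/N and N = 3200:
  stratum 1: (1700/3200)²·48.46²/244 = 2.71628
  stratum 2: (1500/3200)²·3.20²/327 = 0.00688073
V̂(ȳ_st) = 2.72316
SE(ȳ_st) = √2.72316 = 1.6502

SE(ȳ_st) ≈ 1.65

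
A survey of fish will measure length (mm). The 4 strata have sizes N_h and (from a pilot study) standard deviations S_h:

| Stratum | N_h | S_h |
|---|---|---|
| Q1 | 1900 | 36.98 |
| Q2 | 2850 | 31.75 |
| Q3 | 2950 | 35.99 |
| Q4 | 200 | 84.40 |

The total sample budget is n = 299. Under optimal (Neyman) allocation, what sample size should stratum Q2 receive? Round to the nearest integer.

95

Neyman allocation: n_h = n · N_h S_h / Σ N_i S_i, with n = 299.
  stratum Q1: N_h·S_h = 1900·36.98 = 70262.00
  stratum Q2: N_h·S_h = 2850·31.75 = 90487.50
  stratum Q3: N_h·S_h = 2950·35.99 = 106170.50
  stratum Q4: N_h·S_h = 200·84.40 = 16880.00
Σ N_h S_h = 283800.00
n for stratum Q2 = 299·90487.50/283800.00 = 95.334 → 95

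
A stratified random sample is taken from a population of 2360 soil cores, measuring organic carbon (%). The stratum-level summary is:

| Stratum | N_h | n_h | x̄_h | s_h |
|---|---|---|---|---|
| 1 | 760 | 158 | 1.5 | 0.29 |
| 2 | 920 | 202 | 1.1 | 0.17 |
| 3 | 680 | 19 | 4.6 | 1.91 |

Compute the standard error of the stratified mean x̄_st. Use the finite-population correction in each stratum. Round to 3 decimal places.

V̂(x̄_st) = Σ W_h² (1 − n_h/N_h) s_h²/n_h, with W_h = N_h/N and N = 2360:
  stratum 1: (760/2360)²·(1 − 158/760)·0.29²/158 = 4.37245e-05
  stratum 2: (920/2360)²·(1 − 202/920)·0.17²/202 = 1.69682e-05
  stratum 3: (680/2360)²·(1 − 19/680)·1.91²/19 = 0.0154953
V̂(x̄_st) = 0.015556
SE(x̄_st) = √0.015556 = 0.124724

SE(x̄_st) ≈ 0.125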